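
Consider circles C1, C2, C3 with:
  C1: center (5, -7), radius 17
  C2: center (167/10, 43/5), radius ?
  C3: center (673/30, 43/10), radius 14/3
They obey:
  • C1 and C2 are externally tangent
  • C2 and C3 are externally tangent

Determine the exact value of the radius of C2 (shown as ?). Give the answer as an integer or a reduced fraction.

5/2

1. [ext C1·C2]  r_C2² + 34r_C2 − 365/4 = 0  ⇒  r_C2 = 5/2 (r>0 drops 1)
2. [ext C2·C3]  r_C2² + (28/3)r_C2 − 355/12 = 0  ⇒  r_C2 = 5/2 (r>0 drops 1)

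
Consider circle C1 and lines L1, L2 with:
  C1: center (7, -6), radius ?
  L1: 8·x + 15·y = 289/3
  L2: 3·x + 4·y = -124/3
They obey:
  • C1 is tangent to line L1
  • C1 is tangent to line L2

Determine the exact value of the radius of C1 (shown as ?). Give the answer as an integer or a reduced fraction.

23/3

1. [C1‖L1]  r_C1² − 529/9 = 0  ⇒  r_C1 = 23/3 (r>0 drops 1)
2. [C1‖L2]  r_C1² − 529/9 = 0  ⇒  r_C1 = 23/3 (r>0 drops 1)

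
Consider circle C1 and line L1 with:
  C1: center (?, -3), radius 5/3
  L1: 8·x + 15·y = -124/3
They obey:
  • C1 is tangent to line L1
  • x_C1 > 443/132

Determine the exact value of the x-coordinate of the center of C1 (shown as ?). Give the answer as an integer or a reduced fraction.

1. [C1‖L1]  x_C1² − (11/12)x_C1 − 37/3 = 0  ⇒  x_C1 = -37/12 or 4
2. given x_C1 > 443/132: keep 4

4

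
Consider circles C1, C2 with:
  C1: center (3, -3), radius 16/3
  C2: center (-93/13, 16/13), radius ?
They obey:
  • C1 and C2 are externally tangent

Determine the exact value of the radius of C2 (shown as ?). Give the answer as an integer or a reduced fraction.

17/3

1. [ext C1·C2]  r_C2² + (32/3)r_C2 − 833/9 = 0  ⇒  r_C2 = 17/3 (r>0 drops 1)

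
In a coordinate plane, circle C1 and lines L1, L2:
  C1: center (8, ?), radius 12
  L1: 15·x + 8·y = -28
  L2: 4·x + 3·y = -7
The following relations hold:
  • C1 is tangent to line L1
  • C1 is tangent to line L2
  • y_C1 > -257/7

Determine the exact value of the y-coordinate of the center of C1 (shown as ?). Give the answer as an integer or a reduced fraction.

1. [C1‖L1]  y_C1² + 37y_C1 − 308 = 0  ⇒  y_C1 = -44 or 7
2. [C1‖L2]  y_C1² + 26y_C1 − 231 = 0  ⇒  y_C1 = -33 or 7

7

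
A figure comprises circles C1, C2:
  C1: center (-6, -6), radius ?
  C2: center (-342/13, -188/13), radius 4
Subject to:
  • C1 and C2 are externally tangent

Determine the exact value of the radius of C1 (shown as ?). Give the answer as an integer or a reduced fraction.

1. [ext C1·C2]  r_C1² + 8r_C1 − 468 = 0  ⇒  r_C1 = 18 (r>0 drops 1)

18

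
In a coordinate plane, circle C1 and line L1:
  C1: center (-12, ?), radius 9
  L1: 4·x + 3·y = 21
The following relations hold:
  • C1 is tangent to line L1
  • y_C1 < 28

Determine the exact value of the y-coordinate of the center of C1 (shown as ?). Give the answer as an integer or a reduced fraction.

1. [C1‖L1]  y_C1² − 46y_C1 + 304 = 0  ⇒  y_C1 = 8 or 38
2. given y_C1 < 28: keep 8

8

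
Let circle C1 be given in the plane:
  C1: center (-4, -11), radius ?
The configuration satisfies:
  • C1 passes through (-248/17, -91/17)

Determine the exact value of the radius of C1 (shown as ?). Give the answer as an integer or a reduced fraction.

1. [C1∋P]  r_C1² − 144 = 0  ⇒  r_C1 = 12 (r>0 drops 1)

12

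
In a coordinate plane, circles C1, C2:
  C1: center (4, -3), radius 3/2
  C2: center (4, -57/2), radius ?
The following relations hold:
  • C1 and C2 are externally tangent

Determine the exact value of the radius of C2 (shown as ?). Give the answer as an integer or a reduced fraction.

1. [ext C1·C2]  r_C2² + 3r_C2 − 648 = 0  ⇒  r_C2 = 24 (r>0 drops 1)

24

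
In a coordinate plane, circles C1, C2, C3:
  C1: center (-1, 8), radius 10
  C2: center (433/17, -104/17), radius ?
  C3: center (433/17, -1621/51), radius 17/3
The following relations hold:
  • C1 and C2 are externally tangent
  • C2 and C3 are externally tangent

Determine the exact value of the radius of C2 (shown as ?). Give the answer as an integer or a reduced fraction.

20

1. [ext C1·C2]  r_C2² + 20r_C2 − 800 = 0  ⇒  r_C2 = 20 (r>0 drops 1)
2. [ext C2·C3]  r_C2² + (34/3)r_C2 − 1880/3 = 0  ⇒  r_C2 = 20 (r>0 drops 1)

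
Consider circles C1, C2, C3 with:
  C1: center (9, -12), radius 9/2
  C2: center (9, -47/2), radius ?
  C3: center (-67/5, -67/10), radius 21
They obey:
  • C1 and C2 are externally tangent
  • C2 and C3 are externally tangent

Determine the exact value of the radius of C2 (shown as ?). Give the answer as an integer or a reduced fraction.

1. [ext C1·C2]  r_C2² + 9r_C2 − 112 = 0  ⇒  r_C2 = 7 (r>0 drops 1)
2. [ext C2·C3]  r_C2² + 42r_C2 − 343 = 0  ⇒  r_C2 = 7 (r>0 drops 1)

7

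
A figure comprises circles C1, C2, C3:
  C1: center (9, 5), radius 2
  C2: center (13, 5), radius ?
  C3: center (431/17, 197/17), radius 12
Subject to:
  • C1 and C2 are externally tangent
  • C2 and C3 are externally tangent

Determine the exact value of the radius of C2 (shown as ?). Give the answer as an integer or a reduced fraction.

1. [ext C1·C2]  r_C2² + 4r_C2 − 12 = 0  ⇒  r_C2 = 2 (r>0 drops 1)
2. [ext C2·C3]  r_C2² + 24r_C2 − 52 = 0  ⇒  r_C2 = 2 (r>0 drops 1)

2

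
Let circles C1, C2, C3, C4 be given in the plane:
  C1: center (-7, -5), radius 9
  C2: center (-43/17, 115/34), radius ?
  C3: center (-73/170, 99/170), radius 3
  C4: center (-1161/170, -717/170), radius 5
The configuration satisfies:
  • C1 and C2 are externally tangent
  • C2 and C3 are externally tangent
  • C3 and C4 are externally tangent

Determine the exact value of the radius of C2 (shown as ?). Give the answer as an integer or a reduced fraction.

1/2

1. [ext C1·C2]  r_C2² + 18r_C2 − 37/4 = 0  ⇒  r_C2 = 1/2 (r>0 drops 1)
2. [ext C2·C3]  r_C2² + 6r_C2 − 13/4 = 0  ⇒  r_C2 = 1/2 (r>0 drops 1)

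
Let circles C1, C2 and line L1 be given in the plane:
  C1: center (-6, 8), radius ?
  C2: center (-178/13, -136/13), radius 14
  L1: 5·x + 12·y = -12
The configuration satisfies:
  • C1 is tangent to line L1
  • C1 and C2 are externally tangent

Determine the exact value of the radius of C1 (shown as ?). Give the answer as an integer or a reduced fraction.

1. [C1‖L1]  r_C1² − 36 = 0  ⇒  r_C1 = 6 (r>0 drops 1)
2. [ext C1·C2]  r_C1² + 28r_C1 − 204 = 0  ⇒  r_C1 = 6 (r>0 drops 1)

6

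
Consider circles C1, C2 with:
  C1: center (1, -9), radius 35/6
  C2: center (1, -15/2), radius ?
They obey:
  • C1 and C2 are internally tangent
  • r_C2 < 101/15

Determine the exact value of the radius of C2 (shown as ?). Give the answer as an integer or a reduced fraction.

13/3

1. [int C1,C2]  r_C2² − (35/3)r_C2 + 286/9 = 0  ⇒  r_C2 = 13/3 or 22/3
2. given r_C2 < 101/15: keep 13/3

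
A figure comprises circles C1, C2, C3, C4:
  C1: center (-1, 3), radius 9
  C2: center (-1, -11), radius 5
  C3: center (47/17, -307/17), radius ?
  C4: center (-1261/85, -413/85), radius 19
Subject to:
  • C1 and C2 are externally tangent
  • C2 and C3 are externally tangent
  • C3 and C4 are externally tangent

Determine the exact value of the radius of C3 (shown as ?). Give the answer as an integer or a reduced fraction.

1. [ext C2·C3]  r_C3² + 10r_C3 − 39 = 0  ⇒  r_C3 = 3 (r>0 drops 1)
2. [ext C3·C4]  r_C3² + 38r_C3 − 123 = 0  ⇒  r_C3 = 3 (r>0 drops 1)

3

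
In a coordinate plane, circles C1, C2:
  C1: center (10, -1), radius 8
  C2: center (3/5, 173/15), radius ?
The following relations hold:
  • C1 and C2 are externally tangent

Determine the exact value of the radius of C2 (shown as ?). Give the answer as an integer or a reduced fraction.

1. [ext C1·C2]  r_C2² + 16r_C2 − 1633/9 = 0  ⇒  r_C2 = 23/3 (r>0 drops 1)

23/3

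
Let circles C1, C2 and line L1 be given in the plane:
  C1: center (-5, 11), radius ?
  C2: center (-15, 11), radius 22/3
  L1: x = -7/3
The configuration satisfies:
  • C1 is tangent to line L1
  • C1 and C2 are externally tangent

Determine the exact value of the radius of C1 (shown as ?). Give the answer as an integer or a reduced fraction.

1. [C1‖L1]  r_C1² − 64/9 = 0  ⇒  r_C1 = 8/3 (r>0 drops 1)
2. [ext C1·C2]  r_C1² + (44/3)r_C1 − 416/9 = 0  ⇒  r_C1 = 8/3 (r>0 drops 1)

8/3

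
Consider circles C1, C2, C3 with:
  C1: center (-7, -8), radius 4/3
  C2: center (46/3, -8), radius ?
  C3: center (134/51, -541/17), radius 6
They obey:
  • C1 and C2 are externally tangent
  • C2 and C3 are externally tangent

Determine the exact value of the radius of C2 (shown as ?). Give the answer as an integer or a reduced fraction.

21

1. [ext C1·C2]  r_C2² + (8/3)r_C2 − 497 = 0  ⇒  r_C2 = 21 (r>0 drops 1)
2. [ext C2·C3]  r_C2² + 12r_C2 − 693 = 0  ⇒  r_C2 = 21 (r>0 drops 1)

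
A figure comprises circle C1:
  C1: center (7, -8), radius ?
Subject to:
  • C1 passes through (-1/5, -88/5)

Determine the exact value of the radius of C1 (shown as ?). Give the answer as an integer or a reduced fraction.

1. [C1∋P]  r_C1² − 144 = 0  ⇒  r_C1 = 12 (r>0 drops 1)

12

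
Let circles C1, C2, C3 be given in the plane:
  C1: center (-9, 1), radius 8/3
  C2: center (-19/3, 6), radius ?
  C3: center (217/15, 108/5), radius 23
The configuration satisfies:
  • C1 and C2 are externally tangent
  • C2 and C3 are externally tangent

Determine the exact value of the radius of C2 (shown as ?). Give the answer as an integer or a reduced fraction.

1. [ext C1·C2]  r_C2² + (16/3)r_C2 − 25 = 0  ⇒  r_C2 = 3 (r>0 drops 1)
2. [ext C2·C3]  r_C2² + 46r_C2 − 147 = 0  ⇒  r_C2 = 3 (r>0 drops 1)

3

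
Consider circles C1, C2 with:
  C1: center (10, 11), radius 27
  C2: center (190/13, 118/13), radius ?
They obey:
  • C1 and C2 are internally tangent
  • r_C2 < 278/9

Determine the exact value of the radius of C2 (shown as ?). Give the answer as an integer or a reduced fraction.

1. [int C1,C2]  r_C2² − 54r_C2 + 704 = 0  ⇒  r_C2 = 22 or 32
2. given r_C2 < 278/9: keep 22

22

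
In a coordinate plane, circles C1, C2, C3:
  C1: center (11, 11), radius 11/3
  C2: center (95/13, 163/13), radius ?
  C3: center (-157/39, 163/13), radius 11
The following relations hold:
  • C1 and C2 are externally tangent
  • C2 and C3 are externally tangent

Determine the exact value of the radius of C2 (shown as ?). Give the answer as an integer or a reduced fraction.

1. [ext C1·C2]  r_C2² + (22/3)r_C2 − 23/9 = 0  ⇒  r_C2 = 1/3 (r>0 drops 1)
2. [ext C2·C3]  r_C2² + 22r_C2 − 67/9 = 0  ⇒  r_C2 = 1/3 (r>0 drops 1)

1/3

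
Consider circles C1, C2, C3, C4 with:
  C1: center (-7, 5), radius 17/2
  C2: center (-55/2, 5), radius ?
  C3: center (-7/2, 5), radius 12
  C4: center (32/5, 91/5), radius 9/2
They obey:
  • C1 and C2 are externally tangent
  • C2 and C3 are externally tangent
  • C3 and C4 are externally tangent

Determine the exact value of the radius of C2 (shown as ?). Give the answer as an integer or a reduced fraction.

1. [ext C1·C2]  r_C2² + 17r_C2 − 348 = 0  ⇒  r_C2 = 12 (r>0 drops 1)
2. [ext C2·C3]  r_C2² + 24r_C2 − 432 = 0  ⇒  r_C2 = 12 (r>0 drops 1)

12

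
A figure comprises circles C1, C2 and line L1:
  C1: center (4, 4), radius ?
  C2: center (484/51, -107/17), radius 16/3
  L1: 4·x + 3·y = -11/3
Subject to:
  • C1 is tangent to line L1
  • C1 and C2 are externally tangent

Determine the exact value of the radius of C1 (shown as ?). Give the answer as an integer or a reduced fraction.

19/3

1. [C1‖L1]  r_C1² − 361/9 = 0  ⇒  r_C1 = 19/3 (r>0 drops 1)
2. [ext C1·C2]  r_C1² + (32/3)r_C1 − 323/3 = 0  ⇒  r_C1 = 19/3 (r>0 drops 1)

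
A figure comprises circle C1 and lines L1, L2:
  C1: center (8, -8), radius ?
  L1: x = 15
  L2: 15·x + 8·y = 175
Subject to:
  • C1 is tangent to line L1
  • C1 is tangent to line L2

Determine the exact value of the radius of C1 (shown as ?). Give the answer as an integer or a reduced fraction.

1. [C1‖L1]  r_C1² − 49 = 0  ⇒  r_C1 = 7 (r>0 drops 1)
2. [C1‖L2]  r_C1² − 49 = 0  ⇒  r_C1 = 7 (r>0 drops 1)

7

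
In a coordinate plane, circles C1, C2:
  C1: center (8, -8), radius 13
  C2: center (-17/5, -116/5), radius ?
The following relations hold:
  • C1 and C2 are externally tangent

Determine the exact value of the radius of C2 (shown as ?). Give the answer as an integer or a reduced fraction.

6

1. [ext C1·C2]  r_C2² + 26r_C2 − 192 = 0  ⇒  r_C2 = 6 (r>0 drops 1)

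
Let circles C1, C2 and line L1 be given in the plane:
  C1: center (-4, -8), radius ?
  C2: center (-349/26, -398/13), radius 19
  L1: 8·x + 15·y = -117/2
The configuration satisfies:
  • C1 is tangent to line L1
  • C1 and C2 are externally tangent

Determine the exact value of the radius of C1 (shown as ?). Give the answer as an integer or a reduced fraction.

1. [C1‖L1]  r_C1² − 121/4 = 0  ⇒  r_C1 = 11/2 (r>0 drops 1)
2. [ext C1·C2]  r_C1² + 38r_C1 − 957/4 = 0  ⇒  r_C1 = 11/2 (r>0 drops 1)

11/2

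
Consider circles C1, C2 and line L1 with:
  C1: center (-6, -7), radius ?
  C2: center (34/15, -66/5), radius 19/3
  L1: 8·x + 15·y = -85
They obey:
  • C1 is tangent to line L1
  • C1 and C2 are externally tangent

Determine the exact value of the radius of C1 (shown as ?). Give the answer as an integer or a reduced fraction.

4

1. [C1‖L1]  r_C1² − 16 = 0  ⇒  r_C1 = 4 (r>0 drops 1)
2. [ext C1·C2]  r_C1² + (38/3)r_C1 − 200/3 = 0  ⇒  r_C1 = 4 (r>0 drops 1)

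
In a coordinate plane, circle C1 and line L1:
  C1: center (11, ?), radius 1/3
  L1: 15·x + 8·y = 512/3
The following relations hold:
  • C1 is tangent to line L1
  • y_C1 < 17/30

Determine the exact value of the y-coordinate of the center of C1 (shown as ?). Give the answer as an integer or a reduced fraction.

0

1. [C1‖L1]  y_C1² − (17/12)y_C1 = 0  ⇒  y_C1 = 0 or 17/12
2. given y_C1 < 17/30: keep 0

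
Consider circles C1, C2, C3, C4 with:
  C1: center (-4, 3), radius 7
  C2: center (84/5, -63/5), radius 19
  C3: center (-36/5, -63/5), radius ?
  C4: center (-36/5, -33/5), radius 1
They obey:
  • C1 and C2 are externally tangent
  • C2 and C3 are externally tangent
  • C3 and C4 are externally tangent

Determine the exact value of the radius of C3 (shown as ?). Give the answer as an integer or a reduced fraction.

5

1. [ext C2·C3]  r_C3² + 38r_C3 − 215 = 0  ⇒  r_C3 = 5 (r>0 drops 1)
2. [ext C3·C4]  r_C3² + 2r_C3 − 35 = 0  ⇒  r_C3 = 5 (r>0 drops 1)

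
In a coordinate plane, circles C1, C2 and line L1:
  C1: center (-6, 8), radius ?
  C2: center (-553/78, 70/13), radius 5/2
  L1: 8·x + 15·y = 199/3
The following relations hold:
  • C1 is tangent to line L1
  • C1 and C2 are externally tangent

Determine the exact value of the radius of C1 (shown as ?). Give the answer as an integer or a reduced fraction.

1. [C1‖L1]  r_C1² − 1/9 = 0  ⇒  r_C1 = 1/3 (r>0 drops 1)
2. [ext C1·C2]  r_C1² + 5r_C1 − 16/9 = 0  ⇒  r_C1 = 1/3 (r>0 drops 1)

1/3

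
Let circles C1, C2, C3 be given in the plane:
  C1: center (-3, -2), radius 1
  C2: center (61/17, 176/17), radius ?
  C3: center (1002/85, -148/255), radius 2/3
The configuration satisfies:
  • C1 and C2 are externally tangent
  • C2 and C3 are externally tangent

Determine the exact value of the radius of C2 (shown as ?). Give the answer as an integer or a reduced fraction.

1. [ext C1·C2]  r_C2² + 2r_C2 − 195 = 0  ⇒  r_C2 = 13 (r>0 drops 1)
2. [ext C2·C3]  r_C2² + (4/3)r_C2 − 559/3 = 0  ⇒  r_C2 = 13 (r>0 drops 1)

13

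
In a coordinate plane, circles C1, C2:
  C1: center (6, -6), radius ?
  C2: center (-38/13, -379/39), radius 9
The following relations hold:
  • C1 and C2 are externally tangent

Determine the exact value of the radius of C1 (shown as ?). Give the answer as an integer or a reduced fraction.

1. [ext C1·C2]  r_C1² + 18r_C1 − 112/9 = 0  ⇒  r_C1 = 2/3 (r>0 drops 1)

2/3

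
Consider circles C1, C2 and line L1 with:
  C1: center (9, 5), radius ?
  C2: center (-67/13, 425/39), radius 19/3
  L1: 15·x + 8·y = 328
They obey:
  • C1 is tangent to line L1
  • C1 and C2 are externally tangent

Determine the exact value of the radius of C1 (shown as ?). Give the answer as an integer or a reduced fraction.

9

1. [C1‖L1]  r_C1² − 81 = 0  ⇒  r_C1 = 9 (r>0 drops 1)
2. [ext C1·C2]  r_C1² + (38/3)r_C1 − 195 = 0  ⇒  r_C1 = 9 (r>0 drops 1)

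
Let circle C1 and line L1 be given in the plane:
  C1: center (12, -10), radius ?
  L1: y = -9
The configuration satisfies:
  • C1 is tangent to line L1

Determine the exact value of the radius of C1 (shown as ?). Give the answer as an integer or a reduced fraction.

1. [C1‖L1]  r_C1² − 1 = 0  ⇒  r_C1 = 1 (r>0 drops 1)

1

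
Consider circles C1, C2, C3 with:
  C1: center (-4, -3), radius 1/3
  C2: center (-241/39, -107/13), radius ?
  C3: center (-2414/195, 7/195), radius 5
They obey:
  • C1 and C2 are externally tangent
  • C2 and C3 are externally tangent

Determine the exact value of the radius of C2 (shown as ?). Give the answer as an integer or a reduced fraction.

16/3

1. [ext C1·C2]  r_C2² + (2/3)r_C2 − 32 = 0  ⇒  r_C2 = 16/3 (r>0 drops 1)
2. [ext C2·C3]  r_C2² + 10r_C2 − 736/9 = 0  ⇒  r_C2 = 16/3 (r>0 drops 1)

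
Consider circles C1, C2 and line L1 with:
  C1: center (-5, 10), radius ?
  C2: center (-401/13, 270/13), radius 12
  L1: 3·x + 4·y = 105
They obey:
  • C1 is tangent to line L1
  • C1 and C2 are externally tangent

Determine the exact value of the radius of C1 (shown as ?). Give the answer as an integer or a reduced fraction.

16

1. [C1‖L1]  r_C1² − 256 = 0  ⇒  r_C1 = 16 (r>0 drops 1)
2. [ext C1·C2]  r_C1² + 24r_C1 − 640 = 0  ⇒  r_C1 = 16 (r>0 drops 1)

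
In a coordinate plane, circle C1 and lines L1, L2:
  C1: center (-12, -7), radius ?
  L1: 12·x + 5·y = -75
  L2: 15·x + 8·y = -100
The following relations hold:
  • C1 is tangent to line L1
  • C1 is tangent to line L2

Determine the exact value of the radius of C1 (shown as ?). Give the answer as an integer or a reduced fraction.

1. [C1‖L1]  r_C1² − 64 = 0  ⇒  r_C1 = 8 (r>0 drops 1)
2. [C1‖L2]  r_C1² − 64 = 0  ⇒  r_C1 = 8 (r>0 drops 1)

8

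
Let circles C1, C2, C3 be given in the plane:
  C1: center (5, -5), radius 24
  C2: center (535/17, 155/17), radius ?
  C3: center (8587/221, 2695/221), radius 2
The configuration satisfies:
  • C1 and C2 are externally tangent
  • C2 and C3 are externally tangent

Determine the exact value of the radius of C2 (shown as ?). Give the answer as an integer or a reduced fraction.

1. [ext C1·C2]  r_C2² + 48r_C2 − 324 = 0  ⇒  r_C2 = 6 (r>0 drops 1)
2. [ext C2·C3]  r_C2² + 4r_C2 − 60 = 0  ⇒  r_C2 = 6 (r>0 drops 1)

6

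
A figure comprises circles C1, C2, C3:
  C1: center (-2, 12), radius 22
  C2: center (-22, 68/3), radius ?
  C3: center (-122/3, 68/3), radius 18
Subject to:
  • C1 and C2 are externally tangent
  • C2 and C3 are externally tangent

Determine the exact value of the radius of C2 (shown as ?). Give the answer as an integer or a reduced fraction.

1. [ext C1·C2]  r_C2² + 44r_C2 − 268/9 = 0  ⇒  r_C2 = 2/3 (r>0 drops 1)
2. [ext C2·C3]  r_C2² + 36r_C2 − 220/9 = 0  ⇒  r_C2 = 2/3 (r>0 drops 1)

2/3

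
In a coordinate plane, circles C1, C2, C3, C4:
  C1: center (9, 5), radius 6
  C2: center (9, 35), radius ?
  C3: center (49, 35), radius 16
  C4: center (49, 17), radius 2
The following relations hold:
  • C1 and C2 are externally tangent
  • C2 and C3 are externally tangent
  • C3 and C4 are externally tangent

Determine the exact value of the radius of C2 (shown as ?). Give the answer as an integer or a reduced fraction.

1. [ext C1·C2]  r_C2² + 12r_C2 − 864 = 0  ⇒  r_C2 = 24 (r>0 drops 1)
2. [ext C2·C3]  r_C2² + 32r_C2 − 1344 = 0  ⇒  r_C2 = 24 (r>0 drops 1)

24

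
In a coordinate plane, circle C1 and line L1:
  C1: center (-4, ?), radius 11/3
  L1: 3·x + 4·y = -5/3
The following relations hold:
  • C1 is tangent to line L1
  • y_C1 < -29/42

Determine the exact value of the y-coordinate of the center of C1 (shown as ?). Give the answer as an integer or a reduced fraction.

-2

1. [C1‖L1]  y_C1² − (31/6)y_C1 − 43/3 = 0  ⇒  y_C1 = -2 or 43/6
2. given y_C1 < -29/42: keep -2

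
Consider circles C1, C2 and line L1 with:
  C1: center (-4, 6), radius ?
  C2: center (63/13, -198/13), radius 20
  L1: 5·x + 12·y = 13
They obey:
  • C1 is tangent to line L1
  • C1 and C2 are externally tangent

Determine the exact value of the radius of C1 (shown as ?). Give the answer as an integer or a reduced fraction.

3

1. [C1‖L1]  r_C1² − 9 = 0  ⇒  r_C1 = 3 (r>0 drops 1)
2. [ext C1·C2]  r_C1² + 40r_C1 − 129 = 0  ⇒  r_C1 = 3 (r>0 drops 1)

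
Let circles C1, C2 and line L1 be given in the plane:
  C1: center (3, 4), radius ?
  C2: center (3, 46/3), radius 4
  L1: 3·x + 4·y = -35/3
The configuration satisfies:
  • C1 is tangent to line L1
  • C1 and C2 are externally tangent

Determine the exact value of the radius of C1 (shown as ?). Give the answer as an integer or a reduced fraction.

22/3

1. [C1‖L1]  r_C1² − 484/9 = 0  ⇒  r_C1 = 22/3 (r>0 drops 1)
2. [ext C1·C2]  r_C1² + 8r_C1 − 1012/9 = 0  ⇒  r_C1 = 22/3 (r>0 drops 1)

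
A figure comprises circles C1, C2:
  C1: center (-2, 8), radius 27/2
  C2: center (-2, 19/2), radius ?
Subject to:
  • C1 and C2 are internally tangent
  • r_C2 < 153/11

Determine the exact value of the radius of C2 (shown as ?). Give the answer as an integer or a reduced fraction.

1. [int C1,C2]  r_C2² − 27r_C2 + 180 = 0  ⇒  r_C2 = 12 or 15
2. given r_C2 < 153/11: keep 12

12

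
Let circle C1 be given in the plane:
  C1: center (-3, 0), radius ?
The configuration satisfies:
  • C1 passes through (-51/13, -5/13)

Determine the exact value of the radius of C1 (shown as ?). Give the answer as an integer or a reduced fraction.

1

1. [C1∋P]  r_C1² − 1 = 0  ⇒  r_C1 = 1 (r>0 drops 1)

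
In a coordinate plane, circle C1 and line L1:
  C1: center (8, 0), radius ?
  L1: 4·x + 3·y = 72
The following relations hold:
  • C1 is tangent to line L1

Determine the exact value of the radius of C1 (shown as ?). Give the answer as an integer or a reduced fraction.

1. [C1‖L1]  r_C1² − 64 = 0  ⇒  r_C1 = 8 (r>0 drops 1)

8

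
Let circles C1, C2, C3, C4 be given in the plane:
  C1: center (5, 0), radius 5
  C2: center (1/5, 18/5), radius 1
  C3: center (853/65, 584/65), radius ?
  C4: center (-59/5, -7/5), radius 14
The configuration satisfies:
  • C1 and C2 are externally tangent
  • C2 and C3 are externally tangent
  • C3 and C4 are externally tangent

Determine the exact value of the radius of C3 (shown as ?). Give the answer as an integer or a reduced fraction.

13

1. [ext C2·C3]  r_C3² + 2r_C3 − 195 = 0  ⇒  r_C3 = 13 (r>0 drops 1)
2. [ext C3·C4]  r_C3² + 28r_C3 − 533 = 0  ⇒  r_C3 = 13 (r>0 drops 1)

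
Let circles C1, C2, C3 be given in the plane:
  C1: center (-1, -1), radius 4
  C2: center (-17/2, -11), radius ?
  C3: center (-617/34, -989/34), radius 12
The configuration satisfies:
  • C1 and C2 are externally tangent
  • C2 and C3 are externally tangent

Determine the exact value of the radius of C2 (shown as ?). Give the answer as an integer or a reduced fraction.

17/2

1. [ext C1·C2]  r_C2² + 8r_C2 − 561/4 = 0  ⇒  r_C2 = 17/2 (r>0 drops 1)
2. [ext C2·C3]  r_C2² + 24r_C2 − 1105/4 = 0  ⇒  r_C2 = 17/2 (r>0 drops 1)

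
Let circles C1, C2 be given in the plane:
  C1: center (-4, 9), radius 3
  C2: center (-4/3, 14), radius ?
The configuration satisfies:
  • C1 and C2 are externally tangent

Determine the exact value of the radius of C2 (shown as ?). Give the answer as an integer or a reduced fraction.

8/3

1. [ext C1·C2]  r_C2² + 6r_C2 − 208/9 = 0  ⇒  r_C2 = 8/3 (r>0 drops 1)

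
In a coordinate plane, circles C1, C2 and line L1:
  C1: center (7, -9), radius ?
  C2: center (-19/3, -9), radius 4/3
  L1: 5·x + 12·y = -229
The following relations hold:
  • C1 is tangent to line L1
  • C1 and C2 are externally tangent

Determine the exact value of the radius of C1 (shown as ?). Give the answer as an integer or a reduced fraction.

1. [C1‖L1]  r_C1² − 144 = 0  ⇒  r_C1 = 12 (r>0 drops 1)
2. [ext C1·C2]  r_C1² + (8/3)r_C1 − 176 = 0  ⇒  r_C1 = 12 (r>0 drops 1)

12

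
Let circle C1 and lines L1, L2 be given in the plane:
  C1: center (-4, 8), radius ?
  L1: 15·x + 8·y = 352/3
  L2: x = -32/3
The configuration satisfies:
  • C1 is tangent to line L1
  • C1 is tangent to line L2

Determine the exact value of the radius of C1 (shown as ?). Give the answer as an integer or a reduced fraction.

1. [C1‖L1]  r_C1² − 400/9 = 0  ⇒  r_C1 = 20/3 (r>0 drops 1)
2. [C1‖L2]  r_C1² − 400/9 = 0  ⇒  r_C1 = 20/3 (r>0 drops 1)

20/3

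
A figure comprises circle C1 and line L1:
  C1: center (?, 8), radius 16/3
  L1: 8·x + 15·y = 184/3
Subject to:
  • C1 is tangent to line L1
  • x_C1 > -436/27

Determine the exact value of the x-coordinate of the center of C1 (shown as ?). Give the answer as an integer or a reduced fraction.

1. [C1‖L1]  x_C1² + (44/3)x_C1 − 224/3 = 0  ⇒  x_C1 = -56/3 or 4
2. given x_C1 > -436/27: keep 4

4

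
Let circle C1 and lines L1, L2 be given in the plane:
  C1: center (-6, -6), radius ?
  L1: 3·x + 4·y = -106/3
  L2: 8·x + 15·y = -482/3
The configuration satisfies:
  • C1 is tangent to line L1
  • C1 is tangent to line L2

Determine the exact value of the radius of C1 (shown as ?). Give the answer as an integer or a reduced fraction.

1. [C1‖L1]  r_C1² − 16/9 = 0  ⇒  r_C1 = 4/3 (r>0 drops 1)
2. [C1‖L2]  r_C1² − 16/9 = 0  ⇒  r_C1 = 4/3 (r>0 drops 1)

4/3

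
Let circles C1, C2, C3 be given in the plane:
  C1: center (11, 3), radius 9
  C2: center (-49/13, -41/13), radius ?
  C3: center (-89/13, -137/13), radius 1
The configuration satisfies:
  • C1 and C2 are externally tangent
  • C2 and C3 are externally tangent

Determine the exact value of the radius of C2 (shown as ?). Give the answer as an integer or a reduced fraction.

1. [ext C1·C2]  r_C2² + 18r_C2 − 175 = 0  ⇒  r_C2 = 7 (r>0 drops 1)
2. [ext C2·C3]  r_C2² + 2r_C2 − 63 = 0  ⇒  r_C2 = 7 (r>0 drops 1)

7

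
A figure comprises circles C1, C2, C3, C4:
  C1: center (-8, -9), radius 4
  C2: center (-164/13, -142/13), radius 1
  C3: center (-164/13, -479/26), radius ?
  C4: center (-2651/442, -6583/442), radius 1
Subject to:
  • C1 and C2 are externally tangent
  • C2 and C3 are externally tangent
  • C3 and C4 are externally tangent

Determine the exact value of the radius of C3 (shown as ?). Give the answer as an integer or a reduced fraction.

13/2

1. [ext C2·C3]  r_C3² + 2r_C3 − 221/4 = 0  ⇒  r_C3 = 13/2 (r>0 drops 1)
2. [ext C3·C4]  r_C3² + 2r_C3 − 221/4 = 0  ⇒  r_C3 = 13/2 (r>0 drops 1)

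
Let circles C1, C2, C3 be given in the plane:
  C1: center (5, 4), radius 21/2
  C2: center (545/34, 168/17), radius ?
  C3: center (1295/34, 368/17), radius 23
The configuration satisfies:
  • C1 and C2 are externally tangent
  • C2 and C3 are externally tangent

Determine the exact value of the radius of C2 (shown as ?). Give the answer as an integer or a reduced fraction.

2

1. [ext C1·C2]  r_C2² + 21r_C2 − 46 = 0  ⇒  r_C2 = 2 (r>0 drops 1)
2. [ext C2·C3]  r_C2² + 46r_C2 − 96 = 0  ⇒  r_C2 = 2 (r>0 drops 1)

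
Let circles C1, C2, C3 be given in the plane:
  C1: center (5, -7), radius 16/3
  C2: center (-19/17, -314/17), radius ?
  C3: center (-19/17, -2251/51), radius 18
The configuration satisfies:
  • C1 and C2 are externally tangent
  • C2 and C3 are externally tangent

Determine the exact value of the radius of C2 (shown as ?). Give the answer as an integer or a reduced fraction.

23/3

1. [ext C1·C2]  r_C2² + (32/3)r_C2 − 1265/9 = 0  ⇒  r_C2 = 23/3 (r>0 drops 1)
2. [ext C2·C3]  r_C2² + 36r_C2 − 3013/9 = 0  ⇒  r_C2 = 23/3 (r>0 drops 1)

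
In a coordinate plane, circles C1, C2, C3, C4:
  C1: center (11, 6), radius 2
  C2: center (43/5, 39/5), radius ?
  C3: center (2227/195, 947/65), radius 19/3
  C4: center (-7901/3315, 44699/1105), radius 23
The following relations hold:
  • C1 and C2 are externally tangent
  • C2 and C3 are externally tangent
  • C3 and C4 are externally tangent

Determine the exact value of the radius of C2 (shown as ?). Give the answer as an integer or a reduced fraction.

1. [ext C1·C2]  r_C2² + 4r_C2 − 5 = 0  ⇒  r_C2 = 1 (r>0 drops 1)
2. [ext C2·C3]  r_C2² + (38/3)r_C2 − 41/3 = 0  ⇒  r_C2 = 1 (r>0 drops 1)

1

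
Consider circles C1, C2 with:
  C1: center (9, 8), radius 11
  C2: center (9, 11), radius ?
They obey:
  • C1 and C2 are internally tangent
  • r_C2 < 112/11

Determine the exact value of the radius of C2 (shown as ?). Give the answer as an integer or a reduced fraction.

8

1. [int C1,C2]  r_C2² − 22r_C2 + 112 = 0  ⇒  r_C2 = 8 or 14
2. given r_C2 < 112/11: keep 8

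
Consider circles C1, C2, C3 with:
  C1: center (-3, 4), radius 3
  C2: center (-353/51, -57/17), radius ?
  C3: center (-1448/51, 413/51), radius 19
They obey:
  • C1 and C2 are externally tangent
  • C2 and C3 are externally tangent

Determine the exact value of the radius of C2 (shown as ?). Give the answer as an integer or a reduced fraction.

16/3

1. [ext C1·C2]  r_C2² + 6r_C2 − 544/9 = 0  ⇒  r_C2 = 16/3 (r>0 drops 1)
2. [ext C2·C3]  r_C2² + 38r_C2 − 2080/9 = 0  ⇒  r_C2 = 16/3 (r>0 drops 1)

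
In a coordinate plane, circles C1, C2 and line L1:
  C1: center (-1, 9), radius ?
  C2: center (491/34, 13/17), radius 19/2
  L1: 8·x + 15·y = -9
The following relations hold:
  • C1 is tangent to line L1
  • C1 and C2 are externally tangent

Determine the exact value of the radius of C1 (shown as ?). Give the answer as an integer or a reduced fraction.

1. [C1‖L1]  r_C1² − 64 = 0  ⇒  r_C1 = 8 (r>0 drops 1)
2. [ext C1·C2]  r_C1² + 19r_C1 − 216 = 0  ⇒  r_C1 = 8 (r>0 drops 1)

8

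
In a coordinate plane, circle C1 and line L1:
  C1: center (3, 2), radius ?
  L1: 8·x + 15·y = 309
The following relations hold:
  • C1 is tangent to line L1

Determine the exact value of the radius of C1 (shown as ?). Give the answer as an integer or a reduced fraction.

1. [C1‖L1]  r_C1² − 225 = 0  ⇒  r_C1 = 15 (r>0 drops 1)

15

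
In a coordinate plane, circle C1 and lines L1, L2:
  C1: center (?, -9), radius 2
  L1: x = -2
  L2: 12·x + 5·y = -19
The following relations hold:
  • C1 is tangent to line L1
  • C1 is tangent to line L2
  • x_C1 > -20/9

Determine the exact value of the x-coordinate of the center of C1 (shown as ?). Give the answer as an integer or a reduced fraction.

1. [C1‖L1]  x_C1² + 4x_C1 = 0  ⇒  x_C1 = -4 or 0
2. [C1‖L2]  x_C1² − (13/3)x_C1 = 0  ⇒  x_C1 = 0 or 13/3

0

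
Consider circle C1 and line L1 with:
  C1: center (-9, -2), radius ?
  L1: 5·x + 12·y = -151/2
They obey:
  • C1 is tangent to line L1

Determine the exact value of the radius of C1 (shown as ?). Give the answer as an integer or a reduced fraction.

1. [C1‖L1]  r_C1² − 1/4 = 0  ⇒  r_C1 = 1/2 (r>0 drops 1)

1/2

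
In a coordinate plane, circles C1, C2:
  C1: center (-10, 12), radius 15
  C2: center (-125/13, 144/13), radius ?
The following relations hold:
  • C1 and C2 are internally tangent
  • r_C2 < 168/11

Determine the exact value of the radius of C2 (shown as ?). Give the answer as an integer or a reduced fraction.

14

1. [int C1,C2]  r_C2² − 30r_C2 + 224 = 0  ⇒  r_C2 = 14 or 16
2. given r_C2 < 168/11: keep 14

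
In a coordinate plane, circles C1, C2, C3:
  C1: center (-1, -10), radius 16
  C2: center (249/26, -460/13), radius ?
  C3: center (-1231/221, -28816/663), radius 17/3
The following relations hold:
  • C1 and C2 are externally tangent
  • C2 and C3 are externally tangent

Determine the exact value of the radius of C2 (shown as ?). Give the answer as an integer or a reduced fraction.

23/2

1. [ext C1·C2]  r_C2² + 32r_C2 − 2001/4 = 0  ⇒  r_C2 = 23/2 (r>0 drops 1)
2. [ext C2·C3]  r_C2² + (34/3)r_C2 − 3151/12 = 0  ⇒  r_C2 = 23/2 (r>0 drops 1)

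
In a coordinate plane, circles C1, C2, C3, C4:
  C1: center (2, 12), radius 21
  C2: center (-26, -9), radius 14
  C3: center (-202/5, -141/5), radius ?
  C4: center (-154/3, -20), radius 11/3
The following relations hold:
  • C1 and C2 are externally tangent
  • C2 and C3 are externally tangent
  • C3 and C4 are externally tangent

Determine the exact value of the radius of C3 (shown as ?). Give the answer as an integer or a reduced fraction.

1. [ext C2·C3]  r_C3² + 28r_C3 − 380 = 0  ⇒  r_C3 = 10 (r>0 drops 1)
2. [ext C3·C4]  r_C3² + (22/3)r_C3 − 520/3 = 0  ⇒  r_C3 = 10 (r>0 drops 1)

10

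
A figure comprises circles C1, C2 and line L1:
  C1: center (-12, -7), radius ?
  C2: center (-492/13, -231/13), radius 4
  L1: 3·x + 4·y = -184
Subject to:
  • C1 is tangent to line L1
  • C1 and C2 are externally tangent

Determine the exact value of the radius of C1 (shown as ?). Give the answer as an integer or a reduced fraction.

1. [C1‖L1]  r_C1² − 576 = 0  ⇒  r_C1 = 24 (r>0 drops 1)
2. [ext C1·C2]  r_C1² + 8r_C1 − 768 = 0  ⇒  r_C1 = 24 (r>0 drops 1)

24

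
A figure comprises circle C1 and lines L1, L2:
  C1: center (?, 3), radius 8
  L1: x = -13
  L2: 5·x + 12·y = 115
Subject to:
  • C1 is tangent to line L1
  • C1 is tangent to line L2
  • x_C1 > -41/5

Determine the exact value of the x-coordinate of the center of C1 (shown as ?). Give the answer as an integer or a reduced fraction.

1. [C1‖L1]  x_C1² + 26x_C1 + 105 = 0  ⇒  x_C1 = -21 or -5
2. [C1‖L2]  x_C1² − (158/5)x_C1 − 183 = 0  ⇒  x_C1 = -5 or 183/5

-5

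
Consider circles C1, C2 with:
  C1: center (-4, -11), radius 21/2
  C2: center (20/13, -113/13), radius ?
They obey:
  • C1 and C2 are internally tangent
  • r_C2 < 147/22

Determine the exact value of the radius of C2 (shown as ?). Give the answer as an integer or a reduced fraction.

9/2

1. [int C1,C2]  r_C2² − 21r_C2 + 297/4 = 0  ⇒  r_C2 = 9/2 or 33/2
2. given r_C2 < 147/22: keep 9/2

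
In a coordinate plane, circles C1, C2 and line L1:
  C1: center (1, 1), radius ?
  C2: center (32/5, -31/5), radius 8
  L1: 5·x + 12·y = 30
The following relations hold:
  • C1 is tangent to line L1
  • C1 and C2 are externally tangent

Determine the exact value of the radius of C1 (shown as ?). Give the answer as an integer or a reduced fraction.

1

1. [C1‖L1]  r_C1² − 1 = 0  ⇒  r_C1 = 1 (r>0 drops 1)
2. [ext C1·C2]  r_C1² + 16r_C1 − 17 = 0  ⇒  r_C1 = 1 (r>0 drops 1)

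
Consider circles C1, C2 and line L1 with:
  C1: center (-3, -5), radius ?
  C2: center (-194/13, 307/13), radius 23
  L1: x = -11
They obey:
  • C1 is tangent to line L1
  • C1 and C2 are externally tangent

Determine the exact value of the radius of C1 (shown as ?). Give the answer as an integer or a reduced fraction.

8

1. [C1‖L1]  r_C1² − 64 = 0  ⇒  r_C1 = 8 (r>0 drops 1)
2. [ext C1·C2]  r_C1² + 46r_C1 − 432 = 0  ⇒  r_C1 = 8 (r>0 drops 1)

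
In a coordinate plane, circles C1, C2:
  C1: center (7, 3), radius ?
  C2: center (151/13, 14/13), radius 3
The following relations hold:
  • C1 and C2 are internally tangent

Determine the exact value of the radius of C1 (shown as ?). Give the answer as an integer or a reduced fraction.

1. [int C1,C2]  r_C1² − 6r_C1 − 16 = 0  ⇒  r_C1 = 8 (r>0 drops 1)

8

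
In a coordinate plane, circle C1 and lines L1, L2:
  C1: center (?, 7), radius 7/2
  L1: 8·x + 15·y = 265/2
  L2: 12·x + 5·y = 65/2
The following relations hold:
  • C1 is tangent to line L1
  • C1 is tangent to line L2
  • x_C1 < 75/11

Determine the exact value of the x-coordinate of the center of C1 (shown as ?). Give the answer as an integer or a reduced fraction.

-4

1. [C1‖L1]  x_C1² − (55/8)x_C1 − 87/2 = 0  ⇒  x_C1 = -4 or 87/8
2. [C1‖L2]  x_C1² + (5/12)x_C1 − 43/3 = 0  ⇒  x_C1 = -4 or 43/12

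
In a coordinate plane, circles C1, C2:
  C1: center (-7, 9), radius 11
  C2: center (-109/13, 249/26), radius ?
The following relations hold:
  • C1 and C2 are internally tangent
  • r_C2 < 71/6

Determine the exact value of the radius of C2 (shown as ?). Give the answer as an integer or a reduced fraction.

19/2

1. [int C1,C2]  r_C2² − 22r_C2 + 475/4 = 0  ⇒  r_C2 = 19/2 or 25/2
2. given r_C2 < 71/6: keep 19/2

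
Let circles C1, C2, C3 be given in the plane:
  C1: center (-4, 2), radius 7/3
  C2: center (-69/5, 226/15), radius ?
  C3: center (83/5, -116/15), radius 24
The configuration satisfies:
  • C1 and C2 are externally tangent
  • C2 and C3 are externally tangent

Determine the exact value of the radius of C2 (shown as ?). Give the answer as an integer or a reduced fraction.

14

1. [ext C1·C2]  r_C2² + (14/3)r_C2 − 784/3 = 0  ⇒  r_C2 = 14 (r>0 drops 1)
2. [ext C2·C3]  r_C2² + 48r_C2 − 868 = 0  ⇒  r_C2 = 14 (r>0 drops 1)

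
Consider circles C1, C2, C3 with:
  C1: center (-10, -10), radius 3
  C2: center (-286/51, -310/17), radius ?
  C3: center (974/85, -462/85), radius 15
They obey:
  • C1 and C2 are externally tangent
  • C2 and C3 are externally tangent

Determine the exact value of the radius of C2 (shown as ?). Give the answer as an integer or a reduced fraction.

1. [ext C1·C2]  r_C2² + 6r_C2 − 703/9 = 0  ⇒  r_C2 = 19/3 (r>0 drops 1)
2. [ext C2·C3]  r_C2² + 30r_C2 − 2071/9 = 0  ⇒  r_C2 = 19/3 (r>0 drops 1)

19/3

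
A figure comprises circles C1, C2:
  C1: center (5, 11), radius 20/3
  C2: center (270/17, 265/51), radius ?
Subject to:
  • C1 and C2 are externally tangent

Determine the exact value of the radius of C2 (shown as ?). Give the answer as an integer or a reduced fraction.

17/3

1. [ext C1·C2]  r_C2² + (40/3)r_C2 − 323/3 = 0  ⇒  r_C2 = 17/3 (r>0 drops 1)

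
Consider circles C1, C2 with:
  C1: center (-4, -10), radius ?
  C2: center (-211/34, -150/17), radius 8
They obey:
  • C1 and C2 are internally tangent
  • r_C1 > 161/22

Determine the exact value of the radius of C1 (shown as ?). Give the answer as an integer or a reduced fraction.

1. [int C1,C2]  r_C1² − 16r_C1 + 231/4 = 0  ⇒  r_C1 = 11/2 or 21/2
2. given r_C1 > 161/22: keep 21/2

21/2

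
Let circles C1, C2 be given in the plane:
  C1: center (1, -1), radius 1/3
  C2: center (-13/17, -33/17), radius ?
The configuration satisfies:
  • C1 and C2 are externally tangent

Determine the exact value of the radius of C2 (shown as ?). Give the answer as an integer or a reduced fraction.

5/3

1. [ext C1·C2]  r_C2² + (2/3)r_C2 − 35/9 = 0  ⇒  r_C2 = 5/3 (r>0 drops 1)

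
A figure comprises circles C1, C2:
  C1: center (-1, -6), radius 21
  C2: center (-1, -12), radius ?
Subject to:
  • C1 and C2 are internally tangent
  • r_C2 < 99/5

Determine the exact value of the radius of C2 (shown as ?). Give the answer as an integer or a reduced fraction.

1. [int C1,C2]  r_C2² − 42r_C2 + 405 = 0  ⇒  r_C2 = 15 or 27
2. given r_C2 < 99/5: keep 15

15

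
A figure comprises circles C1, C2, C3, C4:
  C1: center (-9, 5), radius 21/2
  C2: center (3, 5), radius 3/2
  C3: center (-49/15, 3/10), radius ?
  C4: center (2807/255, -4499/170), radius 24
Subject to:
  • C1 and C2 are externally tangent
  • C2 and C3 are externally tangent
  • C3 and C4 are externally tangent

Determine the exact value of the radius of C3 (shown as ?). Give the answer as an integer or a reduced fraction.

19/3

1. [ext C2·C3]  r_C3² + 3r_C3 − 532/9 = 0  ⇒  r_C3 = 19/3 (r>0 drops 1)
2. [ext C3·C4]  r_C3² + 48r_C3 − 3097/9 = 0  ⇒  r_C3 = 19/3 (r>0 drops 1)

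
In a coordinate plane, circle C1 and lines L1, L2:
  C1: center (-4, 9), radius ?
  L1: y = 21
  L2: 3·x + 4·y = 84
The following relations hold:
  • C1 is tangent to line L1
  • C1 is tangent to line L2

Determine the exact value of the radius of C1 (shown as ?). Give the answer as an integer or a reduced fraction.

12

1. [C1‖L1]  r_C1² − 144 = 0  ⇒  r_C1 = 12 (r>0 drops 1)
2. [C1‖L2]  r_C1² − 144 = 0  ⇒  r_C1 = 12 (r>0 drops 1)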